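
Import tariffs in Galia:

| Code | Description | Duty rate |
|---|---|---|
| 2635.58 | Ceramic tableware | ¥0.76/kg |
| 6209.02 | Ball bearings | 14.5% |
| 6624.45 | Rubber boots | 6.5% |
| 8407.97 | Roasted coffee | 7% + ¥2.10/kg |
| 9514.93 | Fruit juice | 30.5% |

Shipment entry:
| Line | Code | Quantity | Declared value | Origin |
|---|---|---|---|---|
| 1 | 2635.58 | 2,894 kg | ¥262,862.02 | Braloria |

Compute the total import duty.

¥2,199.44

Line 1 (2635.58, Braloria, 2,894 kg, ¥262,862.02):
Base rate for 2635.58 is ¥0.76/kg.
Duty = 2,894 × ¥0.76 = ¥2,199.44.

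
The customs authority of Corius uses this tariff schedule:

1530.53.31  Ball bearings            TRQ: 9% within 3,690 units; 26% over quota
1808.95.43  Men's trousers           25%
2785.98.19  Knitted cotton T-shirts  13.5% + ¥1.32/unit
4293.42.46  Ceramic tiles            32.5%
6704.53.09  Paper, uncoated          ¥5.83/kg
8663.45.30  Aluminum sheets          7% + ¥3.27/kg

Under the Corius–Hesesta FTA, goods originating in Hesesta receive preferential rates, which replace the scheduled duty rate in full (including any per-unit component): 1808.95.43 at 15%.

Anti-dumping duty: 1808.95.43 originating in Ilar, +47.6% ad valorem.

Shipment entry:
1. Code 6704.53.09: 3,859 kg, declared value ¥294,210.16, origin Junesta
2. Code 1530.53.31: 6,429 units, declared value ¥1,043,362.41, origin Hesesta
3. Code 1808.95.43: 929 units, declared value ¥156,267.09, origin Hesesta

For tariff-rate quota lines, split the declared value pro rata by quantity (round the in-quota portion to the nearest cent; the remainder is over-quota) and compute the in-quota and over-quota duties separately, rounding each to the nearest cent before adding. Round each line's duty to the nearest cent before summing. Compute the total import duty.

Line 1 (6704.53.09, Junesta, 3,859 kg, ¥294,210.16):
Base rate for 6704.53.09 is ¥5.83/kg.
Duty = 3,859 × ¥5.83 = ¥22,497.97.
Line 2 (1530.53.31, Hesesta, 6,429 units, ¥1,043,362.41):
Code 1530.53.31 is under a tariff-rate quota (threshold 3,690 units). In-quota: 3,690 units at 9%; over-quota: 2,739 units at 26%.
Pro-rata value split: in-quota = ¥1,043,362.41 × 3,690/6,429 = ¥598,850.10; over-quota = ¥1,043,362.41 − ¥598,850.10 = ¥444,512.31.
In-quota duty = ¥598,850.10 × 9% = ¥53,896.51. Over-quota duty = ¥444,512.31 × 26% = ¥115,573.20.
Line duty = ¥53,896.51 + ¥115,573.20 = ¥169,469.71.
Line 3 (1808.95.43, Hesesta, 929 units, ¥156,267.09):
Base rate for 1808.95.43 is 25%.
Origin Hesesta qualifies under the Corius–Hesesta agreement and 1808.95.43 is covered: preferential rate 15% applies instead.
The additional-duty order on 1808.95.43 targets Ilar, not Hesesta; it does not apply.
Duty = ¥156,267.09 × 15% = ¥23,440.06.
Total = ¥22,497.97 + ¥169,469.71 + ¥23,440.06 = ¥215,407.74.

¥215,407.74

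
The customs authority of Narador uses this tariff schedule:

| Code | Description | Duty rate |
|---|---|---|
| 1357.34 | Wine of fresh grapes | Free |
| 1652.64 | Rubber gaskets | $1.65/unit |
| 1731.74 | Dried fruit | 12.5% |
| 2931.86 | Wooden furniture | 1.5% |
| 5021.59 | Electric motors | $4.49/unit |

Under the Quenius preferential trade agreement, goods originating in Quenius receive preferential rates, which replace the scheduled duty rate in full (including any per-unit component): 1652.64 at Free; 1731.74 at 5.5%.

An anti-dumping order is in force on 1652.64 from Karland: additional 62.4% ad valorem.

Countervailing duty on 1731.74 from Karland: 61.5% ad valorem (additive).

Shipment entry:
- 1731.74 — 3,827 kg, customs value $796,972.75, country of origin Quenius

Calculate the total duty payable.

Line 1 (1731.74, Quenius, 3,827 kg, $796,972.75):
Base rate for 1731.74 is 12.5%.
Origin Quenius qualifies under the Narador–Quenius agreement and 1731.74 is covered: preferential rate 5.5% applies instead.
The additional-duty order on 1731.74 targets Karland, not Quenius; it does not apply.
Duty = $796,972.75 × 5.5% = $43,833.50.

$43,833.50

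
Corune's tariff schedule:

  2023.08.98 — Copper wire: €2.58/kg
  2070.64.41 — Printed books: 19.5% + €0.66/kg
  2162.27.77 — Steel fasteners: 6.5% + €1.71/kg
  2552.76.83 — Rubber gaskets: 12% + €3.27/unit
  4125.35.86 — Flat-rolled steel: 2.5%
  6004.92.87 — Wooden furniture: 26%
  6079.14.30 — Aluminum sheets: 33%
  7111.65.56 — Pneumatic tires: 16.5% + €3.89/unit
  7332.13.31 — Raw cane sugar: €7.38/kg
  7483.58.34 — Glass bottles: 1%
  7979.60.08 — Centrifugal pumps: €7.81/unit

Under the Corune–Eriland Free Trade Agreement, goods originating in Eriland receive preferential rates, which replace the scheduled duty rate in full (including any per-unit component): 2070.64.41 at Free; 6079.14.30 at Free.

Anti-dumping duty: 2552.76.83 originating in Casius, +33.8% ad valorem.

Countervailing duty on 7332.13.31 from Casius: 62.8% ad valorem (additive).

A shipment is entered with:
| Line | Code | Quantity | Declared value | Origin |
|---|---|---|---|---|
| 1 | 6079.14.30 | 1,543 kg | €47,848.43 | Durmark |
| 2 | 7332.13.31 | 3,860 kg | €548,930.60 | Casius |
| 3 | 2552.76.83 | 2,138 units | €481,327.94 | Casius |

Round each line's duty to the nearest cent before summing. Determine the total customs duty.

€616,444.66

Line 1 (6079.14.30, Durmark, 1,543 kg, €47,848.43):
Base rate for 6079.14.30 is 33%.
6079.14.30 has an FTA preferential rate, but origin Durmark is not Eriland; base rate stands.
Duty = €47,848.43 × 33% = €15,789.98.
Line 2 (7332.13.31, Casius, 3,860 kg, €548,930.60):
Base rate for 7332.13.31 is €7.38/kg.
Additional duty on 7332.13.31 from Casius: +62.8% ad valorem. Applied ad valorem rate = 62.8%.
Duty = €548,930.60 × 62.8% + 3,860 × €7.38 = €373,215.22.
Line 3 (2552.76.83, Casius, 2,138 units, €481,327.94):
Base rate for 2552.76.83 is 12% + €3.27/unit.
Additional duty on 2552.76.83 from Casius: +33.8%. Applied ad valorem rate: 12% + 33.8% = 45.8%.
Duty = €481,327.94 × 45.8% + 2,138 × €3.27 = €227,439.46.
Total = €15,789.98 + €373,215.22 + €227,439.46 = €616,444.66.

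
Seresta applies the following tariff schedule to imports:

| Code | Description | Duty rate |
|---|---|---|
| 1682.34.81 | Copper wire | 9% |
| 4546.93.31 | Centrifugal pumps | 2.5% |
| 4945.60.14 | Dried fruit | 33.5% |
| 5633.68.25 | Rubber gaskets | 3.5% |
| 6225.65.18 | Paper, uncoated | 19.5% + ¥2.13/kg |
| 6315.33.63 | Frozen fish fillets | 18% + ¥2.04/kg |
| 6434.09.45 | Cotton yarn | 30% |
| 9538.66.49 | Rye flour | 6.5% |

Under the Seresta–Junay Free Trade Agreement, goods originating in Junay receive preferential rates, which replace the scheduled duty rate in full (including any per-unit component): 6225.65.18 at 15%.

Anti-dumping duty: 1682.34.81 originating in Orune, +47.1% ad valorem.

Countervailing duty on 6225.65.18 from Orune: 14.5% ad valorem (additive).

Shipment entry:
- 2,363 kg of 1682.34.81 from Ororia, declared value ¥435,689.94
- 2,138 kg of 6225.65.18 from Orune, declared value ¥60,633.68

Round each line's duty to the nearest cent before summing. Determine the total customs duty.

Line 1 (1682.34.81, Ororia, 2,363 kg, ¥435,689.94):
Base rate for 1682.34.81 is 9%.
The additional-duty order on 1682.34.81 targets Orune, not Ororia; it does not apply.
Duty = ¥435,689.94 × 9% = ¥39,212.09.
Line 2 (6225.65.18, Orune, 2,138 kg, ¥60,633.68):
Base rate for 6225.65.18 is 19.5% + ¥2.13/kg.
6225.65.18 has an FTA preferential rate, but origin Orune is not Junay; base rate stands.
Additional duty on 6225.65.18 from Orune: +14.5%. Applied ad valorem rate: 19.5% + 14.5% = 34%.
Duty = ¥60,633.68 × 34% + 2,138 × ¥2.13 = ¥25,169.39.
Total = ¥39,212.09 + ¥25,169.39 = ¥64,381.48.

¥64,381.48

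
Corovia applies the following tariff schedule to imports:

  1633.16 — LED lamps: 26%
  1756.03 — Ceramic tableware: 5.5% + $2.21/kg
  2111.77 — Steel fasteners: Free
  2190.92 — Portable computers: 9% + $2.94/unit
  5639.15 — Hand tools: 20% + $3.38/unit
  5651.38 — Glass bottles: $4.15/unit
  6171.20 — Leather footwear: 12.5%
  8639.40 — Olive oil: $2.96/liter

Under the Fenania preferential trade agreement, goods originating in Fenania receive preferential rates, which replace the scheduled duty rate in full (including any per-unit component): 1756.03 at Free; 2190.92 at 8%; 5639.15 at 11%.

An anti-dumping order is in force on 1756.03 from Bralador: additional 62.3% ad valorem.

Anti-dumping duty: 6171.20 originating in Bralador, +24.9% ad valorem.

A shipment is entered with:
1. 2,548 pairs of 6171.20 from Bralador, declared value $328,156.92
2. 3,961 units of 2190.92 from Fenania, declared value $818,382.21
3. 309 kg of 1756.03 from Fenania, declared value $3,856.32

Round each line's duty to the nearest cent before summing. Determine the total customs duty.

$188,201.27

Line 1 (6171.20, Bralador, 2,548 pairs, $328,156.92):
Base rate for 6171.20 is 12.5%.
Additional duty on 6171.20 from Bralador: +24.9%. Applied ad valorem rate: 12.5% + 24.9% = 37.4%.
Duty = $328,156.92 × 37.4% = $122,730.69.
Line 2 (2190.92, Fenania, 3,961 units, $818,382.21):
Base rate for 2190.92 is 9% + $2.94/unit.
Origin Fenania qualifies under the Corovia–Fenania agreement and 2190.92 is covered: preferential rate 8% applies instead.
Duty = $818,382.21 × 8% = $65,470.58.
Line 3 (1756.03, Fenania, 309 kg, $3,856.32):
Base rate for 1756.03 is 5.5% + $2.21/kg.
Origin Fenania qualifies under the Corovia–Fenania agreement and 1756.03 is covered: preferential rate Free applies instead.
The additional-duty order on 1756.03 targets Bralador, not Fenania; it does not apply.
Duty = $3,856.32 × 0% = $0.00.
Total = $122,730.69 + $65,470.58 + $0.00 = $188,201.27.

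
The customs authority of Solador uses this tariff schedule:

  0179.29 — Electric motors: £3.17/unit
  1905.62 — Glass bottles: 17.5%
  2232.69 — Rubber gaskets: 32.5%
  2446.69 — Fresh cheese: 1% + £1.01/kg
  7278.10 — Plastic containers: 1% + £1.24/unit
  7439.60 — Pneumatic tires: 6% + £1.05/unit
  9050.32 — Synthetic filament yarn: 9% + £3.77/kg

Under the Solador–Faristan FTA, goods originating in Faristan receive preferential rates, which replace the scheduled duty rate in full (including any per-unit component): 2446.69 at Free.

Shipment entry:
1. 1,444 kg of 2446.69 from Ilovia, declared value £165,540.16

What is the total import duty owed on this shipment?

Line 1 (2446.69, Ilovia, 1,444 kg, £165,540.16):
Base rate for 2446.69 is 1% + £1.01/kg.
2446.69 has an FTA preferential rate, but origin Ilovia is not Faristan; base rate stands.
Duty = £165,540.16 × 1% + 1,444 × £1.01 = £3,113.84.

£3,113.84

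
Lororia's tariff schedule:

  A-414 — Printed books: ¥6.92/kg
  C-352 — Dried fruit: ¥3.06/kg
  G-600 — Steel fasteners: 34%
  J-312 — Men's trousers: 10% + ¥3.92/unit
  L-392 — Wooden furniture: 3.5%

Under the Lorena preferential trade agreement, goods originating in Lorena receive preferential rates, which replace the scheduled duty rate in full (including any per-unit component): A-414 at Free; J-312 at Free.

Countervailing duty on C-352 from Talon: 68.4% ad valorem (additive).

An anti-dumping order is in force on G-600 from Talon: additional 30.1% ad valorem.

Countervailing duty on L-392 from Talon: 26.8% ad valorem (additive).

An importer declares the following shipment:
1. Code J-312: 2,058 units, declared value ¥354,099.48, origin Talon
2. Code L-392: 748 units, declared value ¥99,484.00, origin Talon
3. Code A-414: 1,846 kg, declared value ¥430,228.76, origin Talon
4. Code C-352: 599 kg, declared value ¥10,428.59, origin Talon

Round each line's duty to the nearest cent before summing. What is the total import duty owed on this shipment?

Line 1 (J-312, Talon, 2,058 units, ¥354,099.48):
Base rate for J-312 is 10% + ¥3.92/unit.
J-312 has an FTA preferential rate, but origin Talon is not Lorena; base rate stands.
Duty = ¥354,099.48 × 10% + 2,058 × ¥3.92 = ¥43,477.31.
Line 2 (L-392, Talon, 748 units, ¥99,484.00):
Base rate for L-392 is 3.5%.
Additional duty on L-392 from Talon: +26.8%. Applied ad valorem rate: 3.5% + 26.8% = 30.3%.
Duty = ¥99,484.00 × 30.3% = ¥30,143.65.
Line 3 (A-414, Talon, 1,846 kg, ¥430,228.76):
Base rate for A-414 is ¥6.92/kg.
A-414 has an FTA preferential rate, but origin Talon is not Lorena; base rate stands.
Duty = 1,846 × ¥6.92 = ¥12,774.32.
Line 4 (C-352, Talon, 599 kg, ¥10,428.59):
Base rate for C-352 is ¥3.06/kg.
Additional duty on C-352 from Talon: +68.4% ad valorem. Applied ad valorem rate = 68.4%.
Duty = ¥10,428.59 × 68.4% + 599 × ¥3.06 = ¥8,966.10.
Total = ¥43,477.31 + ¥30,143.65 + ¥12,774.32 + ¥8,966.10 = ¥95,361.38.

¥95,361.38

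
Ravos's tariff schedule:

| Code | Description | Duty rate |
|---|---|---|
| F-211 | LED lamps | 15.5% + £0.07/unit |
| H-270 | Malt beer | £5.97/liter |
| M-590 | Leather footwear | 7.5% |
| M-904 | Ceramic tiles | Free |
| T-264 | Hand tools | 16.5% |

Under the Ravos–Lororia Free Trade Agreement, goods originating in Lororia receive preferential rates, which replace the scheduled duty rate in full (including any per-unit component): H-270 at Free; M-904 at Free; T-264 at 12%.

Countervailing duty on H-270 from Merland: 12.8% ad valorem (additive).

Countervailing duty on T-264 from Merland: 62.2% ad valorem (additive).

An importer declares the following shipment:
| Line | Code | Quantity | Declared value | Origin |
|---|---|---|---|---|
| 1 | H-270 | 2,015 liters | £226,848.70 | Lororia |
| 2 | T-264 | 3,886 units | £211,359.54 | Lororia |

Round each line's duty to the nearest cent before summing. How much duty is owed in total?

£25,363.14

Line 1 (H-270, Lororia, 2,015 liters, £226,848.70):
Base rate for H-270 is £5.97/liter.
Origin Lororia qualifies under the Ravos–Lororia agreement and H-270 is covered: preferential rate Free applies instead.
The additional-duty order on H-270 targets Merland, not Lororia; it does not apply.
Duty = £226,848.70 × 0% = £0.00.
Line 2 (T-264, Lororia, 3,886 units, £211,359.54):
Base rate for T-264 is 16.5%.
Origin Lororia qualifies under the Ravos–Lororia agreement and T-264 is covered: preferential rate 12% applies instead.
The additional-duty order on T-264 targets Merland, not Lororia; it does not apply.
Duty = £211,359.54 × 12% = £25,363.14.
Total = £0.00 + £25,363.14 = £25,363.14.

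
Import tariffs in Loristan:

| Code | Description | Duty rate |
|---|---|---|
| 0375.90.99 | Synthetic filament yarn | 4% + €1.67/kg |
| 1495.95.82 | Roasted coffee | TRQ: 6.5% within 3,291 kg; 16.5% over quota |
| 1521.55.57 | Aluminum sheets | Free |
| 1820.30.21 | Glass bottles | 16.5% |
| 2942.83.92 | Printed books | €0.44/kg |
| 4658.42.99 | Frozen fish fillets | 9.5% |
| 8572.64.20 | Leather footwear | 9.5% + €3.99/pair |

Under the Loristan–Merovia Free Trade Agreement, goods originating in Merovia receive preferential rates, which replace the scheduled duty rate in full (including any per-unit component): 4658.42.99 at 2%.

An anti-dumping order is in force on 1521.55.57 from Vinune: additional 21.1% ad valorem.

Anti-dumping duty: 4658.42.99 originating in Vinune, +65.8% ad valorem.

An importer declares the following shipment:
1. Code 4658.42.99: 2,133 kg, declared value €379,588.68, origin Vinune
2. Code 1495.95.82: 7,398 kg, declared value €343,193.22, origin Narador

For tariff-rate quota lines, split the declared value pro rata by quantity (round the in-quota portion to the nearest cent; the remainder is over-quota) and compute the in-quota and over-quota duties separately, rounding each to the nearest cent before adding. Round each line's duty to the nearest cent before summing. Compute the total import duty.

Line 1 (4658.42.99, Vinune, 2,133 kg, €379,588.68):
Base rate for 4658.42.99 is 9.5%.
4658.42.99 has an FTA preferential rate, but origin Vinune is not Merovia; base rate stands.
Additional duty on 4658.42.99 from Vinune: +65.8%. Applied ad valorem rate: 9.5% + 65.8% = 75.3%.
Duty = €379,588.68 × 75.3% = €285,830.28.
Line 2 (1495.95.82, Narador, 7,398 kg, €343,193.22):
Code 1495.95.82 is under a tariff-rate quota (threshold 3,291 kg). In-quota: 3,291 kg at 6.5%; over-quota: 4,107 kg at 16.5%.
Pro-rata value split: in-quota = €343,193.22 × 3,291/7,398 = €152,669.49; over-quota = €343,193.22 − €152,669.49 = €190,523.73.
In-quota duty = €152,669.49 × 6.5% = €9,923.52. Over-quota duty = €190,523.73 × 16.5% = €31,436.42.
Line duty = €9,923.52 + €31,436.42 = €41,359.94.
Total = €285,830.28 + €41,359.94 = €327,190.22.

€327,190.22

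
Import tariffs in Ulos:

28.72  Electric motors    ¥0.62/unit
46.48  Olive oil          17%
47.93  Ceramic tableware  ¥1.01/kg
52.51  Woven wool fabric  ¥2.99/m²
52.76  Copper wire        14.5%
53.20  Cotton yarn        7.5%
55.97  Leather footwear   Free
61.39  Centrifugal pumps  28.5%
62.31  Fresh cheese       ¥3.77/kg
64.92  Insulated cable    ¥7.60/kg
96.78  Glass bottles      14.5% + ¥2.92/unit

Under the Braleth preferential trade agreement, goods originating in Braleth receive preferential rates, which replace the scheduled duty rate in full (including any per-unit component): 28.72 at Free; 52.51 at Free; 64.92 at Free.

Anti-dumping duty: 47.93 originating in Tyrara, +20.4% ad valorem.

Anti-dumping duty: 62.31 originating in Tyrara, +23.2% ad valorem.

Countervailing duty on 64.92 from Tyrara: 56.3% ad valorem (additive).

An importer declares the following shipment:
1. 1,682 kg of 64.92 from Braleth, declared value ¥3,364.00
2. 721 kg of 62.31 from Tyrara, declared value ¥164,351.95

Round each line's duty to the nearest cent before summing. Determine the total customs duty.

Line 1 (64.92, Braleth, 1,682 kg, ¥3,364.00):
Base rate for 64.92 is ¥7.60/kg.
Origin Braleth qualifies under the Ulos–Braleth agreement and 64.92 is covered: preferential rate Free applies instead.
The additional-duty order on 64.92 targets Tyrara, not Braleth; it does not apply.
Duty = ¥3,364.00 × 0% = ¥0.00.
Line 2 (62.31, Tyrara, 721 kg, ¥164,351.95):
Base rate for 62.31 is ¥3.77/kg.
Additional duty on 62.31 from Tyrara: +23.2% ad valorem. Applied ad valorem rate = 23.2%.
Duty = ¥164,351.95 × 23.2% + 721 × ¥3.77 = ¥40,847.82.
Total = ¥0.00 + ¥40,847.82 = ¥40,847.82.

¥40,847.82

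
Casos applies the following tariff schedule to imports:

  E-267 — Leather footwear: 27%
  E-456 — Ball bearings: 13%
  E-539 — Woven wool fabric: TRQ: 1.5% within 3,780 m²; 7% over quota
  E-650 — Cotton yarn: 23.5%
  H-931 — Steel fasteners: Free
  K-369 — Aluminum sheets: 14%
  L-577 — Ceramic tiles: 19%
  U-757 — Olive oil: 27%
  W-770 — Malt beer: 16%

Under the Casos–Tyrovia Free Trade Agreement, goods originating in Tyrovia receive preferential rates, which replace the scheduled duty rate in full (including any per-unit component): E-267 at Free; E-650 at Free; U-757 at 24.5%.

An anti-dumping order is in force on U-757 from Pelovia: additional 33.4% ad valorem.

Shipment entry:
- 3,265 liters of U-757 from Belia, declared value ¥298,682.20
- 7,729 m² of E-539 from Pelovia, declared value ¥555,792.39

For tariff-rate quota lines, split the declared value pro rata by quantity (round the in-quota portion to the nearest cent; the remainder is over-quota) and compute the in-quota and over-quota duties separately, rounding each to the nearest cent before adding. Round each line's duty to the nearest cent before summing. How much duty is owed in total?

Line 1 (U-757, Belia, 3,265 liters, ¥298,682.20):
Base rate for U-757 is 27%.
U-757 has an FTA preferential rate, but origin Belia is not Tyrovia; base rate stands.
The additional-duty order on U-757 targets Pelovia, not Belia; it does not apply.
Duty = ¥298,682.20 × 27% = ¥80,644.19.
Line 2 (E-539, Pelovia, 7,729 m², ¥555,792.39):
Code E-539 is under a tariff-rate quota (threshold 3,780 m²). In-quota: 3,780 m² at 1.5%; over-quota: 3,949 m² at 7%.
Pro-rata value split: in-quota = ¥555,792.39 × 3,780/7,729 = ¥271,819.80; over-quota = ¥555,792.39 − ¥271,819.80 = ¥283,972.59.
In-quota duty = ¥271,819.80 × 1.5% = ¥4,077.30. Over-quota duty = ¥283,972.59 × 7% = ¥19,878.08.
Line duty = ¥4,077.30 + ¥19,878.08 = ¥23,955.38.
Total = ¥80,644.19 + ¥23,955.38 = ¥104,599.57.

¥104,599.57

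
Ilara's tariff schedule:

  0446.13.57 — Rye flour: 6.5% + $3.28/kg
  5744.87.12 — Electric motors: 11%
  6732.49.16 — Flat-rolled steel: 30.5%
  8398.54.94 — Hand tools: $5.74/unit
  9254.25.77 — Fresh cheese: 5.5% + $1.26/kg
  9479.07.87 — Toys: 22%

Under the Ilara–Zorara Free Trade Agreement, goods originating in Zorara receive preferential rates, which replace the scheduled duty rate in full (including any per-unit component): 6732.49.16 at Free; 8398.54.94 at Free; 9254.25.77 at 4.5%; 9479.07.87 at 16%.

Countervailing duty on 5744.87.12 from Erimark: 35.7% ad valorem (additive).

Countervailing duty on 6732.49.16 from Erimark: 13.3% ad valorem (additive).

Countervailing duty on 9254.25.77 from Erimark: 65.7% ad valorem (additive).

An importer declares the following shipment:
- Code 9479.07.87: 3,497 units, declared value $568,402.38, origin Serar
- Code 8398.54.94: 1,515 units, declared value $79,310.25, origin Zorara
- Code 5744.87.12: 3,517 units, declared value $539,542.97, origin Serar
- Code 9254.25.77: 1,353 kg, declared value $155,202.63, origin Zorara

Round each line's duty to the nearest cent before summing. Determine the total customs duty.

Line 1 (9479.07.87, Serar, 3,497 units, $568,402.38):
Base rate for 9479.07.87 is 22%.
9479.07.87 has an FTA preferential rate, but origin Serar is not Zorara; base rate stands.
Duty = $568,402.38 × 22% = $125,048.52.
Line 2 (8398.54.94, Zorara, 1,515 units, $79,310.25):
Base rate for 8398.54.94 is $5.74/unit.
Origin Zorara qualifies under the Ilara–Zorara agreement and 8398.54.94 is covered: preferential rate Free applies instead.
Duty = $79,310.25 × 0% = $0.00.
Line 3 (5744.87.12, Serar, 3,517 units, $539,542.97):
Base rate for 5744.87.12 is 11%.
The additional-duty order on 5744.87.12 targets Erimark, not Serar; it does not apply.
Duty = $539,542.97 × 11% = $59,349.73.
Line 4 (9254.25.77, Zorara, 1,353 kg, $155,202.63):
Base rate for 9254.25.77 is 5.5% + $1.26/kg.
Origin Zorara qualifies under the Ilara–Zorara agreement and 9254.25.77 is covered: preferential rate 4.5% applies instead.
The additional-duty order on 9254.25.77 targets Erimark, not Zorara; it does not apply.
Duty = $155,202.63 × 4.5% = $6,984.12.
Total = $125,048.52 + $0.00 + $59,349.73 + $6,984.12 = $191,382.37.

$191,382.37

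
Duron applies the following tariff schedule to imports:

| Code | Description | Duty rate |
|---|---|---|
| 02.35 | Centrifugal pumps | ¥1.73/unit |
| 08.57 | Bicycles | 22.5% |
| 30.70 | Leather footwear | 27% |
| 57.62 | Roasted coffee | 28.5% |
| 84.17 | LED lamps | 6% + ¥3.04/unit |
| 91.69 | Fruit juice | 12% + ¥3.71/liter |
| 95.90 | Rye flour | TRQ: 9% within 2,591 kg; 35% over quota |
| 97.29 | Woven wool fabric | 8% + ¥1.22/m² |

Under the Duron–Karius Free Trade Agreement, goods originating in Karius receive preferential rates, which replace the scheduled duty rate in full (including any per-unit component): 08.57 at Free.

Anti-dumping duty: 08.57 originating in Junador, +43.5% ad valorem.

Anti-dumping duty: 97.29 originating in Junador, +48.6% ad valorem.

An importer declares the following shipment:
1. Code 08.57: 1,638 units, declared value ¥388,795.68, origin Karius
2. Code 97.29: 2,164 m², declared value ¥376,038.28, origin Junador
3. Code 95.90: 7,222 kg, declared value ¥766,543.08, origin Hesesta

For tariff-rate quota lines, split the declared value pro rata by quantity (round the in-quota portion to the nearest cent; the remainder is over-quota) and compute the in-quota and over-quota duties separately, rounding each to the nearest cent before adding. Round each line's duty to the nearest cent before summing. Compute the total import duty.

¥412,265.56

Line 1 (08.57, Karius, 1,638 units, ¥388,795.68):
Base rate for 08.57 is 22.5%.
Origin Karius qualifies under the Duron–Karius agreement and 08.57 is covered: preferential rate Free applies instead.
The additional-duty order on 08.57 targets Junador, not Karius; it does not apply.
Duty = ¥388,795.68 × 0% = ¥0.00.
Line 2 (97.29, Junador, 2,164 m², ¥376,038.28):
Base rate for 97.29 is 8% + ¥1.22/m².
Additional duty on 97.29 from Junador: +48.6%. Applied ad valorem rate: 8% + 48.6% = 56.6%.
Duty = ¥376,038.28 × 56.6% + 2,164 × ¥1.22 = ¥215,477.75.
Line 3 (95.90, Hesesta, 7,222 kg, ¥766,543.08):
Code 95.90 is under a tariff-rate quota (threshold 2,591 kg). In-quota: 2,591 kg at 9%; over-quota: 4,631 kg at 35%.
Pro-rata value split: in-quota = ¥766,543.08 × 2,591/7,222 = ¥275,008.74; over-quota = ¥766,543.08 − ¥275,008.74 = ¥491,534.34.
In-quota duty = ¥275,008.74 × 9% = ¥24,750.79. Over-quota duty = ¥491,534.34 × 35% = ¥172,037.02.
Line duty = ¥24,750.79 + ¥172,037.02 = ¥196,787.81.
Total = ¥0.00 + ¥215,477.75 + ¥196,787.81 = ¥412,265.56.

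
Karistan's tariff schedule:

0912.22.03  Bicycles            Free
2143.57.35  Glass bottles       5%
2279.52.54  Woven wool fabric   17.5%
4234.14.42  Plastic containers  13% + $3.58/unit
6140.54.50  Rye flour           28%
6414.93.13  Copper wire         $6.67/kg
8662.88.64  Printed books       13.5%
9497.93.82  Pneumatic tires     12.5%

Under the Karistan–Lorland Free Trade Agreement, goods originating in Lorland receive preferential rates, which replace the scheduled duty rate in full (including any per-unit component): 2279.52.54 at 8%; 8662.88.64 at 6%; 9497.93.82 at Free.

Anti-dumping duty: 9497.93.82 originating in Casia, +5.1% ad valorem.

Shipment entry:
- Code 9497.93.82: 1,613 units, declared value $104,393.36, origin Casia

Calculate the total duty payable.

Line 1 (9497.93.82, Casia, 1,613 units, $104,393.36):
Base rate for 9497.93.82 is 12.5%.
9497.93.82 has an FTA preferential rate, but origin Casia is not Lorland; base rate stands.
Additional duty on 9497.93.82 from Casia: +5.1%. Applied ad valorem rate: 12.5% + 5.1% = 17.6%.
Duty = $104,393.36 × 17.6% = $18,373.23.

$18,373.23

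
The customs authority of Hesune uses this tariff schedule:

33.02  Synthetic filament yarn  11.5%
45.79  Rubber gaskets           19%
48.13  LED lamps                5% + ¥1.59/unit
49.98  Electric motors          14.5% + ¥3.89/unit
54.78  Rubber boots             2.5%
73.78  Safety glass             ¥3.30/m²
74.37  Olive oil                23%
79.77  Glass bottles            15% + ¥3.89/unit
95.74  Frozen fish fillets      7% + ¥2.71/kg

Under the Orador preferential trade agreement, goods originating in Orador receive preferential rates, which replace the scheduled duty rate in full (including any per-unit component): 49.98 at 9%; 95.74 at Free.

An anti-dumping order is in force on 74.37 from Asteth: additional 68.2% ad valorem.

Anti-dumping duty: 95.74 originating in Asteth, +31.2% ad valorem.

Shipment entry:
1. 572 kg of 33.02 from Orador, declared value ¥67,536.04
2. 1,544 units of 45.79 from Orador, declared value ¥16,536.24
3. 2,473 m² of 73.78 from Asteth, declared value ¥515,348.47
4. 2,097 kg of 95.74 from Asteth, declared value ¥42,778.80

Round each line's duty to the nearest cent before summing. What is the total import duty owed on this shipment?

Line 1 (33.02, Orador, 572 kg, ¥67,536.04):
Base rate for 33.02 is 11.5%.
Origin Orador is the FTA partner but 33.02 is not on the preference list; base rate stands.
Duty = ¥67,536.04 × 11.5% = ¥7,766.64.
Line 2 (45.79, Orador, 1,544 units, ¥16,536.24):
Base rate for 45.79 is 19%.
Origin Orador is the FTA partner but 45.79 is not on the preference list; base rate stands.
Duty = ¥16,536.24 × 19% = ¥3,141.89.
Line 3 (73.78, Asteth, 2,473 m², ¥515,348.47):
Base rate for 73.78 is ¥3.30/m².
Duty = 2,473 × ¥3.30 = ¥8,160.90.
Line 4 (95.74, Asteth, 2,097 kg, ¥42,778.80):
Base rate for 95.74 is 7% + ¥2.71/kg.
95.74 has an FTA preferential rate, but origin Asteth is not Orador; base rate stands.
Additional duty on 95.74 from Asteth: +31.2%. Applied ad valorem rate: 7% + 31.2% = 38.2%.
Duty = ¥42,778.80 × 38.2% + 2,097 × ¥2.71 = ¥22,024.37.
Total = ¥7,766.64 + ¥3,141.89 + ¥8,160.90 + ¥22,024.37 = ¥41,093.80.

¥41,093.80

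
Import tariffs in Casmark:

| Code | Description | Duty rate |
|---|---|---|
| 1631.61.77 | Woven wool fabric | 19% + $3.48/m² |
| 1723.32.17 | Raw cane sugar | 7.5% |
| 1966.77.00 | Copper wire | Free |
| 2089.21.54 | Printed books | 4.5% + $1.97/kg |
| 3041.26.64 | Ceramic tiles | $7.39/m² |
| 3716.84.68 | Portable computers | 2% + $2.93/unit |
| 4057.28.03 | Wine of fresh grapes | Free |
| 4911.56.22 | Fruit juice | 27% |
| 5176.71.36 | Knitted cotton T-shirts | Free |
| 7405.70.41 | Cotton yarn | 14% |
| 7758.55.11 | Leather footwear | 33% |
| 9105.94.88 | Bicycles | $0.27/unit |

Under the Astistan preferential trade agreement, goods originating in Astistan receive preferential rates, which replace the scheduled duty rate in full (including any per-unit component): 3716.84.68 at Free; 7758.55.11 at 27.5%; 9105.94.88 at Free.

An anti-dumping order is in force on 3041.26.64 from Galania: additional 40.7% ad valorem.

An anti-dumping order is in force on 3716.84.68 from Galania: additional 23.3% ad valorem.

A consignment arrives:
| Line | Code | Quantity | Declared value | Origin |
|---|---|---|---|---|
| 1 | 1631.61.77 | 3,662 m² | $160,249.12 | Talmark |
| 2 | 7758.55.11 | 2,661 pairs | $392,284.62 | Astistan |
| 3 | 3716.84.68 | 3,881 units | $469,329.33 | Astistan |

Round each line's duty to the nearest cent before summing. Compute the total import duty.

Line 1 (1631.61.77, Talmark, 3,662 m², $160,249.12):
Base rate for 1631.61.77 is 19% + $3.48/m².
Duty = $160,249.12 × 19% + 3,662 × $3.48 = $43,191.09.
Line 2 (7758.55.11, Astistan, 2,661 pairs, $392,284.62):
Base rate for 7758.55.11 is 33%.
Origin Astistan qualifies under the Casmark–Astistan agreement and 7758.55.11 is covered: preferential rate 27.5% applies instead.
Duty = $392,284.62 × 27.5% = $107,878.27.
Line 3 (3716.84.68, Astistan, 3,881 units, $469,329.33):
Base rate for 3716.84.68 is 2% + $2.93/unit.
Origin Astistan qualifies under the Casmark–Astistan agreement and 3716.84.68 is covered: preferential rate Free applies instead.
The additional-duty order on 3716.84.68 targets Galania, not Astistan; it does not apply.
Duty = $469,329.33 × 0% = $0.00.
Total = $43,191.09 + $107,878.27 + $0.00 = $151,069.36.

$151,069.36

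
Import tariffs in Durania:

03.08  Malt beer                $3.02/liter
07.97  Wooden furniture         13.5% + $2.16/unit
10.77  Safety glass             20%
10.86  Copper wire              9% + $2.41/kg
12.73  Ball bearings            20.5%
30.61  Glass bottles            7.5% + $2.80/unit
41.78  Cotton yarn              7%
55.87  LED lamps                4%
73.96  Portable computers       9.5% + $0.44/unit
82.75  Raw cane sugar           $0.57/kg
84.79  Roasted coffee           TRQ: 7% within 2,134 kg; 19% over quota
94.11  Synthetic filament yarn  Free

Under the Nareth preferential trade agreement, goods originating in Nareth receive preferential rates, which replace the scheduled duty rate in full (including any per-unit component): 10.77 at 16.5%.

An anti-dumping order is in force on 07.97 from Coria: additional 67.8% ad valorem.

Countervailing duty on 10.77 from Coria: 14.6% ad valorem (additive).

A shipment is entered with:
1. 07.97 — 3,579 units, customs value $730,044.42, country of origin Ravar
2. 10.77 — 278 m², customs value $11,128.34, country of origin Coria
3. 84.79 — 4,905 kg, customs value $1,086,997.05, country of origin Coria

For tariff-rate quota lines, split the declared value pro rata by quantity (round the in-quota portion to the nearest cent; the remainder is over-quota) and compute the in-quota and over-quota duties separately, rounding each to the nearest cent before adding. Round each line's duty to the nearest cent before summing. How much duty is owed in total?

$259,916.60

Line 1 (07.97, Ravar, 3,579 units, $730,044.42):
Base rate for 07.97 is 13.5% + $2.16/unit.
The additional-duty order on 07.97 targets Coria, not Ravar; it does not apply.
Duty = $730,044.42 × 13.5% + 3,579 × $2.16 = $106,286.64.
Line 2 (10.77, Coria, 278 m², $11,128.34):
Base rate for 10.77 is 20%.
10.77 has an FTA preferential rate, but origin Coria is not Nareth; base rate stands.
Additional duty on 10.77 from Coria: +14.6%. Applied ad valorem rate: 20% + 14.6% = 34.6%.
Duty = $11,128.34 × 34.6% = $3,850.41.
Line 3 (84.79, Coria, 4,905 kg, $1,086,997.05):
Code 84.79 is under a tariff-rate quota (threshold 2,134 kg). In-quota: 2,134 kg at 7%; over-quota: 2,771 kg at 19%.
Pro-rata value split: in-quota = $1,086,997.05 × 2,134/4,905 = $472,915.74; over-quota = $1,086,997.05 − $472,915.74 = $614,081.31.
In-quota duty = $472,915.74 × 7% = $33,104.10. Over-quota duty = $614,081.31 × 19% = $116,675.45.
Line duty = $33,104.10 + $116,675.45 = $149,779.55.
Total = $106,286.64 + $3,850.41 + $149,779.55 = $259,916.60.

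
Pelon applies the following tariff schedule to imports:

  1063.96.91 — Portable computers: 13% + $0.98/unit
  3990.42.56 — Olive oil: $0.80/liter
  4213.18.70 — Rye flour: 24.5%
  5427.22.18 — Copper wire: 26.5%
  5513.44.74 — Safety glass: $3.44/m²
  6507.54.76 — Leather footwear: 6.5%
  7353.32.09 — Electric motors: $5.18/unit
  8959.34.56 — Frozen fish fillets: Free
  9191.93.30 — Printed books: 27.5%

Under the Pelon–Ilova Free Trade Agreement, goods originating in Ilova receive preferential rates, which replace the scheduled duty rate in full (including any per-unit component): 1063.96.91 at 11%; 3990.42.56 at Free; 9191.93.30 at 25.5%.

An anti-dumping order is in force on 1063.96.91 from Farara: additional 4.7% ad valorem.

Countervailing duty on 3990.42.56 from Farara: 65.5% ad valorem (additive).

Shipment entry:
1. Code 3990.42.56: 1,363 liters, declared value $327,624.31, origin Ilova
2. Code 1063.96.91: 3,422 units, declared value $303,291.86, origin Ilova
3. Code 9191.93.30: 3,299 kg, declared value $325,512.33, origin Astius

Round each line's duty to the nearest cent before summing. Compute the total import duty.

Line 1 (3990.42.56, Ilova, 1,363 liters, $327,624.31):
Base rate for 3990.42.56 is $0.80/liter.
Origin Ilova qualifies under the Pelon–Ilova agreement and 3990.42.56 is covered: preferential rate Free applies instead.
The additional-duty order on 3990.42.56 targets Farara, not Ilova; it does not apply.
Duty = $327,624.31 × 0% = $0.00.
Line 2 (1063.96.91, Ilova, 3,422 units, $303,291.86):
Base rate for 1063.96.91 is 13% + $0.98/unit.
Origin Ilova qualifies under the Pelon–Ilova agreement and 1063.96.91 is covered: preferential rate 11% applies instead.
The additional-duty order on 1063.96.91 targets Farara, not Ilova; it does not apply.
Duty = $303,291.86 × 11% = $33,362.10.
Line 3 (9191.93.30, Astius, 3,299 kg, $325,512.33):
Base rate for 9191.93.30 is 27.5%.
9191.93.30 has an FTA preferential rate, but origin Astius is not Ilova; base rate stands.
Duty = $325,512.33 × 27.5% = $89,515.89.
Total = $0.00 + $33,362.10 + $89,515.89 = $122,877.99.

$122,877.99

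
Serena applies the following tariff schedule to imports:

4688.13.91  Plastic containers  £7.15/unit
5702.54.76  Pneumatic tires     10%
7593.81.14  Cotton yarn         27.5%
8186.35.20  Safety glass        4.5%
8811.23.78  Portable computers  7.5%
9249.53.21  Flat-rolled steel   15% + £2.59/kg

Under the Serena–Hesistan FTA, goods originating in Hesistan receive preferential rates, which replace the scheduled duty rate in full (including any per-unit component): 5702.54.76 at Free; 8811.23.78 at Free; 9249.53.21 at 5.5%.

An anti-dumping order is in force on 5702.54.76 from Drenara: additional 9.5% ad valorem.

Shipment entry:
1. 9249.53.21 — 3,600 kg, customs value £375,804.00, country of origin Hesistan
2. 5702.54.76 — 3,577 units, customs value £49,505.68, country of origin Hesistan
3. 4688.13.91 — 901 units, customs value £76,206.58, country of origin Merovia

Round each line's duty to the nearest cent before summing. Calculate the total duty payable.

Line 1 (9249.53.21, Hesistan, 3,600 kg, £375,804.00):
Base rate for 9249.53.21 is 15% + £2.59/kg.
Origin Hesistan qualifies under the Serena–Hesistan agreement and 9249.53.21 is covered: preferential rate 5.5% applies instead.
Duty = £375,804.00 × 5.5% = £20,669.22.
Line 2 (5702.54.76, Hesistan, 3,577 units, £49,505.68):
Base rate for 5702.54.76 is 10%.
Origin Hesistan qualifies under the Serena–Hesistan agreement and 5702.54.76 is covered: preferential rate Free applies instead.
The additional-duty order on 5702.54.76 targets Drenara, not Hesistan; it does not apply.
Duty = £49,505.68 × 0% = £0.00.
Line 3 (4688.13.91, Merovia, 901 units, £76,206.58):
Base rate for 4688.13.91 is £7.15/unit.
Duty = 901 × £7.15 = £6,442.15.
Total = £20,669.22 + £0.00 + £6,442.15 = £27,111.37.

£27,111.37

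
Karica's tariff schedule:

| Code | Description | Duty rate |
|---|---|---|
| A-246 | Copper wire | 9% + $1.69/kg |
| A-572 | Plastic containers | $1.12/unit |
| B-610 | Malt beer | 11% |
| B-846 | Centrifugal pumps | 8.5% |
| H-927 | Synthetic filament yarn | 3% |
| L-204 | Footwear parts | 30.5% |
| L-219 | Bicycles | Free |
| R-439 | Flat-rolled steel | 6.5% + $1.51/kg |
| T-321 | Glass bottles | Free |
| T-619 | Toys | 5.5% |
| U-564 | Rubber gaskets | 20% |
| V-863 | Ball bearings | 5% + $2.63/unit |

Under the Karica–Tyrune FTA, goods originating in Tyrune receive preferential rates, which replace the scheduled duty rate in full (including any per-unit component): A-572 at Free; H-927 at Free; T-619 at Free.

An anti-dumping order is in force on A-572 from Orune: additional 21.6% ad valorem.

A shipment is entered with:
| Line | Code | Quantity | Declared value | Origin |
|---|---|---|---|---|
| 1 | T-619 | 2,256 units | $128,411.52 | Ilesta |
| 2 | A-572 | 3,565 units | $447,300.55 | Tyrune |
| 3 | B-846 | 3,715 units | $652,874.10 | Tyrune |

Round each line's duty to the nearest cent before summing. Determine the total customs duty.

$62,556.93

Line 1 (T-619, Ilesta, 2,256 units, $128,411.52):
Base rate for T-619 is 5.5%.
T-619 has an FTA preferential rate, but origin Ilesta is not Tyrune; base rate stands.
Duty = $128,411.52 × 5.5% = $7,062.63.
Line 2 (A-572, Tyrune, 3,565 units, $447,300.55):
Base rate for A-572 is $1.12/unit.
Origin Tyrune qualifies under the Karica–Tyrune agreement and A-572 is covered: preferential rate Free applies instead.
The additional-duty order on A-572 targets Orune, not Tyrune; it does not apply.
Duty = $447,300.55 × 0% = $0.00.
Line 3 (B-846, Tyrune, 3,715 units, $652,874.10):
Base rate for B-846 is 8.5%.
Origin Tyrune is the FTA partner but B-846 is not on the preference list; base rate stands.
Duty = $652,874.10 × 8.5% = $55,494.30.
Total = $7,062.63 + $0.00 + $55,494.30 = $62,556.93.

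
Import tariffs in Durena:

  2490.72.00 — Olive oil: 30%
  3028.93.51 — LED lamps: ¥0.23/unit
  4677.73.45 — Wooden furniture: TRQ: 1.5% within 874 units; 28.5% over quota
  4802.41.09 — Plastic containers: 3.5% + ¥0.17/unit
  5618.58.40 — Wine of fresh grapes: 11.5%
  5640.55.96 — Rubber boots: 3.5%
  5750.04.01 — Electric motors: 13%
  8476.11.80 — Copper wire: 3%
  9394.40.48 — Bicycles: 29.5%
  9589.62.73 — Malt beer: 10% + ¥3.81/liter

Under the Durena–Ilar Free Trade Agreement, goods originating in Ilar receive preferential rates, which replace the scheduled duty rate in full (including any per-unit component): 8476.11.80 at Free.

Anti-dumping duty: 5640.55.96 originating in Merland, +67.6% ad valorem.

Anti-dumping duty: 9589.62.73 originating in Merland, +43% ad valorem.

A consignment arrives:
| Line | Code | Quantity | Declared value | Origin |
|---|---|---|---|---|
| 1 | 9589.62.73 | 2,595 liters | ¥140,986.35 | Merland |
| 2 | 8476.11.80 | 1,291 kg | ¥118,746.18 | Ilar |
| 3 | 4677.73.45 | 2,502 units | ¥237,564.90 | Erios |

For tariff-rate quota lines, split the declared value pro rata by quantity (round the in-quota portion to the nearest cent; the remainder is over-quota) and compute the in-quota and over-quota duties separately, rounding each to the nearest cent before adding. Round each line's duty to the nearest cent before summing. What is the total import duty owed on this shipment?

Line 1 (9589.62.73, Merland, 2,595 liters, ¥140,986.35):
Base rate for 9589.62.73 is 10% + ¥3.81/liter.
Additional duty on 9589.62.73 from Merland: +43%. Applied ad valorem rate: 10% + 43% = 53%.
Duty = ¥140,986.35 × 53% + 2,595 × ¥3.81 = ¥84,609.72.
Line 2 (8476.11.80, Ilar, 1,291 kg, ¥118,746.18):
Base rate for 8476.11.80 is 3%.
Origin Ilar qualifies under the Durena–Ilar agreement and 8476.11.80 is covered: preferential rate Free applies instead.
Duty = ¥118,746.18 × 0% = ¥0.00.
Line 3 (4677.73.45, Erios, 2,502 units, ¥237,564.90):
Code 4677.73.45 is under a tariff-rate quota (threshold 874 units). In-quota: 874 units at 1.5%; over-quota: 1,628 units at 28.5%.
Pro-rata value split: in-quota = ¥237,564.90 × 874/2,502 = ¥82,986.30; over-quota = ¥237,564.90 − ¥82,986.30 = ¥154,578.60.
In-quota duty = ¥82,986.30 × 1.5% = ¥1,244.79. Over-quota duty = ¥154,578.60 × 28.5% = ¥44,054.90.
Line duty = ¥1,244.79 + ¥44,054.90 = ¥45,299.69.
Total = ¥84,609.72 + ¥0.00 + ¥45,299.69 = ¥129,909.41.

¥129,909.41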